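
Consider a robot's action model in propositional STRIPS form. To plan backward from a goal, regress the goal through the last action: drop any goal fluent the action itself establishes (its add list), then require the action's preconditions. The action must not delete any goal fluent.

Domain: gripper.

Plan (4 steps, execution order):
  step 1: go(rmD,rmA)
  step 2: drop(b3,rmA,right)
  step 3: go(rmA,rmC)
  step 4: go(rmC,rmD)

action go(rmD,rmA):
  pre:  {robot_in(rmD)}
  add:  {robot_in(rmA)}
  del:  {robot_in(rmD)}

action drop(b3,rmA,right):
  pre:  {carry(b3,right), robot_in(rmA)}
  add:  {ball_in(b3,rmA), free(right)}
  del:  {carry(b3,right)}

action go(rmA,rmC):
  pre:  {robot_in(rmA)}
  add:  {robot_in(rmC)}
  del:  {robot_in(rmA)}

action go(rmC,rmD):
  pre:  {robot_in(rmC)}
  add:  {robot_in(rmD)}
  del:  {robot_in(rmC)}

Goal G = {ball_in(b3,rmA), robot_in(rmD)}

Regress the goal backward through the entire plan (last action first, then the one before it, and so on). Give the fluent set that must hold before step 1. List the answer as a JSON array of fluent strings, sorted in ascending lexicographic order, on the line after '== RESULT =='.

Work backward from the goal:
  through step 4 (go(rmC,rmD)): drop {robot_in(rmD)}, keep {ball_in(b3,rmA)}, require {robot_in(rmC)}
    → {ball_in(b3,rmA), robot_in(rmC)}
  through step 3 (go(rmA,rmC)): drop {robot_in(rmC)}, keep {ball_in(b3,rmA)}, require {robot_in(rmA)}
    → {ball_in(b3,rmA), robot_in(rmA)}
  through step 2 (drop(b3,rmA,right)): drop {ball_in(b3,rmA)}, keep {robot_in(rmA)}, require {carry(b3,right), robot_in(rmA)}
    → {carry(b3,right), robot_in(rmA)}
  through step 1 (go(rmD,rmA)): drop {robot_in(rmA)}, keep {carry(b3,right)}, require {robot_in(rmD)}
    → {carry(b3,right), robot_in(rmD)}

== RESULT ==
["carry(b3,right)", "robot_in(rmD)"]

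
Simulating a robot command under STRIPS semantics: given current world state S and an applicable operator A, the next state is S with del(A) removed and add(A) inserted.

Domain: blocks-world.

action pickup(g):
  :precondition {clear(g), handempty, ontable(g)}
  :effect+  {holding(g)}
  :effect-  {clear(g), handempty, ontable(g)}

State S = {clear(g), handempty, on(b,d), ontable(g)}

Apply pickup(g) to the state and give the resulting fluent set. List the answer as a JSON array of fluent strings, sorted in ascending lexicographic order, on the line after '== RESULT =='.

Compute (S \ del) ∪ add:
  pre ⊆ S: {clear(g), handempty, ontable(g)} ⊆ S  — applicable
  S \ del = {on(b,d)}
  ∪ add   = {holding(g), on(b,d)}

== RESULT ==
["holding(g)", "on(b,d)"]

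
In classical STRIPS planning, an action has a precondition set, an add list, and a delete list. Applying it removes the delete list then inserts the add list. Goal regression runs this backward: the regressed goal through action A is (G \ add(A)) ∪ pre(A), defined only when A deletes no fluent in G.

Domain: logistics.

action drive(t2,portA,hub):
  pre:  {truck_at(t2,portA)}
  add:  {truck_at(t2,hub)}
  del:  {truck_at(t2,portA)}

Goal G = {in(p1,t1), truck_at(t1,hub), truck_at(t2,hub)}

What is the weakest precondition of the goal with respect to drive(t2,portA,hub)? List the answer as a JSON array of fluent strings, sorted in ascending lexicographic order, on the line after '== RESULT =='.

Compute (G \ add) ∪ pre:
  G ∩ del = {}  (empty — regression defined)
  G \ add = {in(p1,t1), truck_at(t1,hub), truck_at(t2,hub)} \ {truck_at(t2,hub)} = {in(p1,t1), truck_at(t1,hub)}
  ∪ pre   = {in(p1,t1), truck_at(t1,hub)} ∪ {truck_at(t2,portA)}
          = {in(p1,t1), truck_at(t1,hub), truck_at(t2,portA)}

== RESULT ==
["in(p1,t1)", "truck_at(t1,hub)", "truck_at(t2,portA)"]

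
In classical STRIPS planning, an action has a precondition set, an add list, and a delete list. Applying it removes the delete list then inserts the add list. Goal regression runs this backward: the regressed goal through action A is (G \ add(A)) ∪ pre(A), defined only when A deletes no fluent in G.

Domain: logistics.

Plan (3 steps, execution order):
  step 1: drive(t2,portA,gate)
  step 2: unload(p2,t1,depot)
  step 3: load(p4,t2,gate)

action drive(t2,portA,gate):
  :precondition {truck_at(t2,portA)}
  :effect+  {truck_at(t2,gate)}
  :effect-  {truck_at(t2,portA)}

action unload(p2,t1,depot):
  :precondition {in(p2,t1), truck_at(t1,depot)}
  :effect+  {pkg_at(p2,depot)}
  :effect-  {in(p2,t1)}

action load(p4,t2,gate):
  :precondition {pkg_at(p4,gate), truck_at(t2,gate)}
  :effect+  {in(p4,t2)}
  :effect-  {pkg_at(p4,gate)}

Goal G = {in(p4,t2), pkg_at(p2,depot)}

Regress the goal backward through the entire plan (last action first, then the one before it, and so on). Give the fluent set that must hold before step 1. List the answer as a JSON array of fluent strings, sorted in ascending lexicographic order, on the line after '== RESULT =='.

Work backward from the goal:
  through step 3 (load(p4,t2,gate)): drop {in(p4,t2)}, keep {pkg_at(p2,depot)}, require {pkg_at(p4,gate), truck_at(t2,gate)}
    → {pkg_at(p2,depot), pkg_at(p4,gate), truck_at(t2,gate)}
  through step 2 (unload(p2,t1,depot)): drop {pkg_at(p2,depot)}, keep {pkg_at(p4,gate), truck_at(t2,gate)}, require {in(p2,t1), truck_at(t1,depot)}
    → {in(p2,t1), pkg_at(p4,gate), truck_at(t1,depot), truck_at(t2,gate)}
  through step 1 (drive(t2,portA,gate)): drop {truck_at(t2,gate)}, keep {in(p2,t1), pkg_at(p4,gate), truck_at(t1,depot)}, require {truck_at(t2,portA)}
    → {in(p2,t1), pkg_at(p4,gate), truck_at(t1,depot), truck_at(t2,portA)}

== RESULT ==
["in(p2,t1)", "pkg_at(p4,gate)", "truck_at(t1,depot)", "truck_at(t2,portA)"]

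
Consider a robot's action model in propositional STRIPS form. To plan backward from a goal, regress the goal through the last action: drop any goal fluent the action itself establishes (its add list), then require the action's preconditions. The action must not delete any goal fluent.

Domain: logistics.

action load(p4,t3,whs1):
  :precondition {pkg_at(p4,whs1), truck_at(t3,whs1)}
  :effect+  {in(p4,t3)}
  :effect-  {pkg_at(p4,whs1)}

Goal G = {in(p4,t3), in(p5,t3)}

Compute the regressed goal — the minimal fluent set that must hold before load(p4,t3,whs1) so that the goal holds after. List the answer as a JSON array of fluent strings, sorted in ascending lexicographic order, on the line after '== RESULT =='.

Compute (G \ add) ∪ pre:
  G ∩ del = {}  (empty — regression defined)
  G \ add = {in(p4,t3), in(p5,t3)} \ {in(p4,t3)} = {in(p5,t3)}
  ∪ pre   = {in(p5,t3)} ∪ {pkg_at(p4,whs1), truck_at(t3,whs1)}
          = {in(p5,t3), pkg_at(p4,whs1), truck_at(t3,whs1)}

== RESULT ==
["in(p5,t3)", "pkg_at(p4,whs1)", "truck_at(t3,whs1)"]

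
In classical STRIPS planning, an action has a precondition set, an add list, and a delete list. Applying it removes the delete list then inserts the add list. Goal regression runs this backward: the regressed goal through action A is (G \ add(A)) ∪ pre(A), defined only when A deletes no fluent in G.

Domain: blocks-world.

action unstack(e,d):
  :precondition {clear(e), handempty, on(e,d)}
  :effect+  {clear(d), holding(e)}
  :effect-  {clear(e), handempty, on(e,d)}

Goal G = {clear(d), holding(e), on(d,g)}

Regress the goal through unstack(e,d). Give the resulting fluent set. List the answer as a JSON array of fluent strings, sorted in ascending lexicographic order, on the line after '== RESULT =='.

Compute (G \ add) ∪ pre:
  G ∩ del = {}  (empty — regression defined)
  G \ add = {clear(d), holding(e), on(d,g)} \ {clear(d), holding(e)} = {on(d,g)}
  ∪ pre   = {on(d,g)} ∪ {clear(e), handempty, on(e,d)}
          = {clear(e), handempty, on(d,g), on(e,d)}

== RESULT ==
["clear(e)", "handempty", "on(d,g)", "on(e,d)"]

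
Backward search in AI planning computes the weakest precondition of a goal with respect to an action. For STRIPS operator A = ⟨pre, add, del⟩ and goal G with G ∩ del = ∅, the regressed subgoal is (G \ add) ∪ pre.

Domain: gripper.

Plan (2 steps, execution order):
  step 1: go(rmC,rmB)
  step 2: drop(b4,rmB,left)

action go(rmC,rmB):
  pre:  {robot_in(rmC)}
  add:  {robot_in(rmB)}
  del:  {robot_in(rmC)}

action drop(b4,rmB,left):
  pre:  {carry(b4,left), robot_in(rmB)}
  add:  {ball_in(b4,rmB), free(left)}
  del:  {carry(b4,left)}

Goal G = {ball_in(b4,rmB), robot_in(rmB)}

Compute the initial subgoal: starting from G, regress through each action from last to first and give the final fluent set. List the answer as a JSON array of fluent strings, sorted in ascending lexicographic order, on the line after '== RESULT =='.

Regress step by step:
  through step 2 (drop(b4,rmB,left)): drop {ball_in(b4,rmB)}, keep {robot_in(rmB)}, require {carry(b4,left), robot_in(rmB)}
    → {carry(b4,left), robot_in(rmB)}
  through step 1 (go(rmC,rmB)): drop {robot_in(rmB)}, keep {carry(b4,left)}, require {robot_in(rmC)}
    → {carry(b4,left), robot_in(rmC)}

== RESULT ==
["carry(b4,left)", "robot_in(rmC)"]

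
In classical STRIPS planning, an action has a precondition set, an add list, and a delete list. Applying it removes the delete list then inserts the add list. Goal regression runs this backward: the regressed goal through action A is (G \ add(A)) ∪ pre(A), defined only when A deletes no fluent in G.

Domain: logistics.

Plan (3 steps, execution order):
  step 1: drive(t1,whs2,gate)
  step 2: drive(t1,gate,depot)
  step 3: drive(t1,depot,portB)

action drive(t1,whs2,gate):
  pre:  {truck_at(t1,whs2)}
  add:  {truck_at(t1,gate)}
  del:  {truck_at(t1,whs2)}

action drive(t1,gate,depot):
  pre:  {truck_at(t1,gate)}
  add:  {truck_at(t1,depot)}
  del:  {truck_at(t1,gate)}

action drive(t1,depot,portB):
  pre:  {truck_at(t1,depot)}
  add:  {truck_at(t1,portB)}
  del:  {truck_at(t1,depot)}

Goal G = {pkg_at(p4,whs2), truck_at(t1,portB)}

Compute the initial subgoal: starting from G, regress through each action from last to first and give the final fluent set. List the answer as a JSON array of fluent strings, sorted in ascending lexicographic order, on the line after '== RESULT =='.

Regress step by step:
  through step 3 (drive(t1,depot,portB)): drop {truck_at(t1,portB)}, keep {pkg_at(p4,whs2)}, require {truck_at(t1,depot)}
    → {pkg_at(p4,whs2), truck_at(t1,depot)}
  through step 2 (drive(t1,gate,depot)): drop {truck_at(t1,depot)}, keep {pkg_at(p4,whs2)}, require {truck_at(t1,gate)}
    → {pkg_at(p4,whs2), truck_at(t1,gate)}
  through step 1 (drive(t1,whs2,gate)): drop {truck_at(t1,gate)}, keep {pkg_at(p4,whs2)}, require {truck_at(t1,whs2)}
    → {pkg_at(p4,whs2), truck_at(t1,whs2)}

== RESULT ==
["pkg_at(p4,whs2)", "truck_at(t1,whs2)"]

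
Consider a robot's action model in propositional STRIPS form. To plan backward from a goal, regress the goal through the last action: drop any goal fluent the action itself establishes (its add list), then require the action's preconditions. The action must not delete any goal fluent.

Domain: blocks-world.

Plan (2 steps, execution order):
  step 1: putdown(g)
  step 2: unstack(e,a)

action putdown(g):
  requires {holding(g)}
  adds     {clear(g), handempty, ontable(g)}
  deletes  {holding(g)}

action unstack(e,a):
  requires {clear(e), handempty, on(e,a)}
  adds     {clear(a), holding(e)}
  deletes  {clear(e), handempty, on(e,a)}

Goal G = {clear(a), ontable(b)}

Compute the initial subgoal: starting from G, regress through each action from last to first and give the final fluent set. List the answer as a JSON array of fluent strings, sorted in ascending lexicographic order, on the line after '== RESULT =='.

Work backward from the goal:
  through step 2 (unstack(e,a)): drop {clear(a)}, keep {ontable(b)}, require {clear(e), handempty, on(e,a)}
    → {clear(e), handempty, on(e,a), ontable(b)}
  through step 1 (putdown(g)): drop {handempty}, keep {clear(e), on(e,a), ontable(b)}, require {holding(g)}
    → {clear(e), holding(g), on(e,a), ontable(b)}

== RESULT ==
["clear(e)", "holding(g)", "on(e,a)", "ontable(b)"]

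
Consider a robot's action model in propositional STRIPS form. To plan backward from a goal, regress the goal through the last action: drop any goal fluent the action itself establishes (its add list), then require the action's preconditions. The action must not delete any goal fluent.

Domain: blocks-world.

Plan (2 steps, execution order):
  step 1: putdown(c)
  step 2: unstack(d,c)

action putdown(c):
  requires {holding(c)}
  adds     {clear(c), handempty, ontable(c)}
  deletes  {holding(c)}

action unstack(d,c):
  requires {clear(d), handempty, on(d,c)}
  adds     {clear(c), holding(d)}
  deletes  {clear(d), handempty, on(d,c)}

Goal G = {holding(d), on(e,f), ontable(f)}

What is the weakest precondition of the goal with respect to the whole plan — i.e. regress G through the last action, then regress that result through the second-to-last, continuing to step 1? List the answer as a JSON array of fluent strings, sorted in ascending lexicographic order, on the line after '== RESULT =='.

Work backward from the goal:
  through step 2 (unstack(d,c)): drop {holding(d)}, keep {on(e,f), ontable(f)}, require {clear(d), handempty, on(d,c)}
    → {clear(d), handempty, on(d,c), on(e,f), ontable(f)}
  through step 1 (putdown(c)): drop {handempty}, keep {clear(d), on(d,c), on(e,f), ontable(f)}, require {holding(c)}
    → {clear(d), holding(c), on(d,c), on(e,f), ontable(f)}

== RESULT ==
["clear(d)", "holding(c)", "on(d,c)", "on(e,f)", "ontable(f)"]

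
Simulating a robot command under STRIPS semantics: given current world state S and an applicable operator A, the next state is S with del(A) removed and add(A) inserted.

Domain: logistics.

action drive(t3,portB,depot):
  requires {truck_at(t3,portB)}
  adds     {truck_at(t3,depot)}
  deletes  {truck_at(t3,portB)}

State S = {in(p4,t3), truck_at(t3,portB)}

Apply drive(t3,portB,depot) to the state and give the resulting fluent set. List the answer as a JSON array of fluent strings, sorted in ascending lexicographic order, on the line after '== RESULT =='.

Progress:
  pre ⊆ S: {truck_at(t3,portB)} ⊆ S  — applicable
  S \ del = {in(p4,t3)}
  ∪ add   = {in(p4,t3), truck_at(t3,depot)}

== RESULT ==
["in(p4,t3)", "truck_at(t3,depot)"]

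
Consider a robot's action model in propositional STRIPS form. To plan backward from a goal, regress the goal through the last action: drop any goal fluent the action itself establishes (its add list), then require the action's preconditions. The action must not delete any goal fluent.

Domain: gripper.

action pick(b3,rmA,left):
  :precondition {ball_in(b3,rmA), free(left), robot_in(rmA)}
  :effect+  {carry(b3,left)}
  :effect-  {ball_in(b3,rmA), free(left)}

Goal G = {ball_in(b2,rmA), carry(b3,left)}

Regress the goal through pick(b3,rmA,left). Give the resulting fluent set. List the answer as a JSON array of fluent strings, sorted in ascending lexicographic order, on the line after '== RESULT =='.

Compute (G \ add) ∪ pre:
  G ∩ del = {}  (empty — regression defined)
  G \ add = {ball_in(b2,rmA), carry(b3,left)} \ {carry(b3,left)} = {ball_in(b2,rmA)}
  ∪ pre   = {ball_in(b2,rmA)} ∪ {ball_in(b3,rmA), free(left), robot_in(rmA)}
          = {ball_in(b2,rmA), ball_in(b3,rmA), free(left), robot_in(rmA)}

== RESULT ==
["ball_in(b2,rmA)", "ball_in(b3,rmA)", "free(left)", "robot_in(rmA)"]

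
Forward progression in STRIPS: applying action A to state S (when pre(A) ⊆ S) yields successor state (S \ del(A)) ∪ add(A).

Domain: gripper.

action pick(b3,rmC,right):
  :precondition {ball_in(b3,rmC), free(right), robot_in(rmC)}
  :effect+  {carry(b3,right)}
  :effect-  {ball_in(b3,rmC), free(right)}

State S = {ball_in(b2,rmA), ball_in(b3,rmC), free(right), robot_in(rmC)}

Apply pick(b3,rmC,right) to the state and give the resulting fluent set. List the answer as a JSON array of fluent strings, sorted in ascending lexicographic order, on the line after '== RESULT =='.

Compute (S \ del) ∪ add:
  pre ⊆ S: {ball_in(b3,rmC), free(right), robot_in(rmC)} ⊆ S  — applicable
  S \ del = {ball_in(b2,rmA), robot_in(rmC)}
  ∪ add   = {ball_in(b2,rmA), carry(b3,right), robot_in(rmC)}

== RESULT ==
["ball_in(b2,rmA)", "carry(b3,right)", "robot_in(rmC)"]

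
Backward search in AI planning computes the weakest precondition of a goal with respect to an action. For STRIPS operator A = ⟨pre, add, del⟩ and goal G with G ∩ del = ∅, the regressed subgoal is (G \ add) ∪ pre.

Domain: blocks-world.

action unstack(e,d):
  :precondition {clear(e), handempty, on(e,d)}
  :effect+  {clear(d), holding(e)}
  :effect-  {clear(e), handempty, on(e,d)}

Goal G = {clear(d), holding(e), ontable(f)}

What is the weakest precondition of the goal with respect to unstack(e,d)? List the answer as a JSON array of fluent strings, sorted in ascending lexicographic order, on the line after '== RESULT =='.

Compute (G \ add) ∪ pre:
  G ∩ del = {}  (empty — regression defined)
  G \ add = {clear(d), holding(e), ontable(f)} \ {clear(d), holding(e)} = {ontable(f)}
  ∪ pre   = {ontable(f)} ∪ {clear(e), handempty, on(e,d)}
          = {clear(e), handempty, on(e,d), ontable(f)}

== RESULT ==
["clear(e)", "handempty", "on(e,d)", "ontable(f)"]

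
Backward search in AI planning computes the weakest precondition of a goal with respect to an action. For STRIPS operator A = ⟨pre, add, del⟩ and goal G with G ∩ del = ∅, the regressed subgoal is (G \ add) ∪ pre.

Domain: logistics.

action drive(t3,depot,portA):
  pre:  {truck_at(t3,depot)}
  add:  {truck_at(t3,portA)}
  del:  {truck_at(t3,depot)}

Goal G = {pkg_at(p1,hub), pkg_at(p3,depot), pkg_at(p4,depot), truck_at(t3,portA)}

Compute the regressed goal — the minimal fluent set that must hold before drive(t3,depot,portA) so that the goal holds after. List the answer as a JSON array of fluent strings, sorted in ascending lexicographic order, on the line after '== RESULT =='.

Compute (G \ add) ∪ pre:
  G ∩ del = {}  (empty — regression defined)
  G \ add = {pkg_at(p1,hub), pkg_at(p3,depot), pkg_at(p4,depot), truck_at(t3,portA)} \ {truck_at(t3,portA)} = {pkg_at(p1,hub), pkg_at(p3,depot), pkg_at(p4,depot)}
  ∪ pre   = {pkg_at(p1,hub), pkg_at(p3,depot), pkg_at(p4,depot)} ∪ {truck_at(t3,depot)}
          = {pkg_at(p1,hub), pkg_at(p3,depot), pkg_at(p4,depot), truck_at(t3,depot)}

== RESULT ==
["pkg_at(p1,hub)", "pkg_at(p3,depot)", "pkg_at(p4,depot)", "truck_at(t3,depot)"]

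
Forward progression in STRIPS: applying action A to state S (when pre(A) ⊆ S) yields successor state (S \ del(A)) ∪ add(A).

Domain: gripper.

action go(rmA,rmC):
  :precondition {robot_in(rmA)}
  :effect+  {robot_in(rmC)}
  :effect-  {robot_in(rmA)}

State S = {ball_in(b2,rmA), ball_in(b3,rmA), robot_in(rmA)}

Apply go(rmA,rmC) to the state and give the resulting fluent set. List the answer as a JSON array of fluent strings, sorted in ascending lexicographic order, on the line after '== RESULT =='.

Compute (S \ del) ∪ add:
  pre ⊆ S: {robot_in(rmA)} ⊆ S  — applicable
  S \ del = {ball_in(b2,rmA), ball_in(b3,rmA)}
  ∪ add   = {ball_in(b2,rmA), ball_in(b3,rmA), robot_in(rmC)}

== RESULT ==
["ball_in(b2,rmA)", "ball_in(b3,rmA)", "robot_in(rmC)"]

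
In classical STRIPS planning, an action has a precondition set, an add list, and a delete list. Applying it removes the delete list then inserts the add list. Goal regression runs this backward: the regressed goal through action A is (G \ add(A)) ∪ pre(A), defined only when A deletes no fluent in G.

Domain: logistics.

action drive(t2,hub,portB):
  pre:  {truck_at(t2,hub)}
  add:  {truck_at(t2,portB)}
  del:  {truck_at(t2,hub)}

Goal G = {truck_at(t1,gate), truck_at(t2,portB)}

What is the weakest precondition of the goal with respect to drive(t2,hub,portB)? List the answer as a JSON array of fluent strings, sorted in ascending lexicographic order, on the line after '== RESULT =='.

Compute (G \ add) ∪ pre:
  G ∩ del = {}  (empty — regression defined)
  G \ add = {truck_at(t1,gate), truck_at(t2,portB)} \ {truck_at(t2,portB)} = {truck_at(t1,gate)}
  ∪ pre   = {truck_at(t1,gate)} ∪ {truck_at(t2,hub)}
          = {truck_at(t1,gate), truck_at(t2,hub)}

== RESULT ==
["truck_at(t1,gate)", "truck_at(t2,hub)"]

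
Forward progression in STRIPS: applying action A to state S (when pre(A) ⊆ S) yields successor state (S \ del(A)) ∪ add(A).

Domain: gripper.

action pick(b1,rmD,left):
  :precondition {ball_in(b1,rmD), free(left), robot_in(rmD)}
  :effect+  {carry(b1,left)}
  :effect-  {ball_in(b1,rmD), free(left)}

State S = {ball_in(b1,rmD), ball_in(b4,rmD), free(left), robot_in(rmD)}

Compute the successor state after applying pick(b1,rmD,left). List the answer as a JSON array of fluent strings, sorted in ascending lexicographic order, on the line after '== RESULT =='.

Compute (S \ del) ∪ add:
  pre ⊆ S: {ball_in(b1,rmD), free(left), robot_in(rmD)} ⊆ S  — applicable
  S \ del = {ball_in(b4,rmD), robot_in(rmD)}
  ∪ add   = {ball_in(b4,rmD), carry(b1,left), robot_in(rmD)}

== RESULT ==
["ball_in(b4,rmD)", "carry(b1,left)", "robot_in(rmD)"]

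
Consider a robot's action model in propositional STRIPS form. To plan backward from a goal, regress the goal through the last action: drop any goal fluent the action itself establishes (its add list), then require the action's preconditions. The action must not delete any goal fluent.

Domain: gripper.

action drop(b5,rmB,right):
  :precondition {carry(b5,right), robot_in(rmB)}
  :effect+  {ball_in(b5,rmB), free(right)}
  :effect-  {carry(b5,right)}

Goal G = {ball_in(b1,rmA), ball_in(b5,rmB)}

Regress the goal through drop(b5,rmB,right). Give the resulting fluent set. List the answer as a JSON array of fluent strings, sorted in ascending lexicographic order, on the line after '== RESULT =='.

Compute (G \ add) ∪ pre:
  G ∩ del = {}  (empty — regression defined)
  G \ add = {ball_in(b1,rmA), ball_in(b5,rmB)} \ {ball_in(b5,rmB), free(right)} = {ball_in(b1,rmA)}
  ∪ pre   = {ball_in(b1,rmA)} ∪ {carry(b5,right), robot_in(rmB)}
          = {ball_in(b1,rmA), carry(b5,right), robot_in(rmB)}

== RESULT ==
["ball_in(b1,rmA)", "carry(b5,right)", "robot_in(rmB)"]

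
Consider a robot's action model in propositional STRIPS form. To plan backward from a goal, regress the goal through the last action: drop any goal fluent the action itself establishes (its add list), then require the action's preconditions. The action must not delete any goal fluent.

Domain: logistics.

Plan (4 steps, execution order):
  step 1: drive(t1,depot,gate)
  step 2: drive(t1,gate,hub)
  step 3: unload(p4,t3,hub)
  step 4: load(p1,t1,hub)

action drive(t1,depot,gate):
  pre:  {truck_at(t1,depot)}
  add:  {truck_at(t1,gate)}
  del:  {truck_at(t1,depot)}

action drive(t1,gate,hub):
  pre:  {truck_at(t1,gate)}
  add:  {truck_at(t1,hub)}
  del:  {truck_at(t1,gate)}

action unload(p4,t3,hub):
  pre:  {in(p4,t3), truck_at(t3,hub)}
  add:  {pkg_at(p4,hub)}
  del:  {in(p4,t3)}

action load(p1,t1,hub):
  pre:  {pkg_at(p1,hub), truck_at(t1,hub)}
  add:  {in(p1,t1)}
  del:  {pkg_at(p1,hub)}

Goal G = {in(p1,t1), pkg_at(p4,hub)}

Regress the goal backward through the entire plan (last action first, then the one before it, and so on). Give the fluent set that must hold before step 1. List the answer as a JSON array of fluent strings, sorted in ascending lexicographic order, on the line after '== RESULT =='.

Regress step by step:
  through step 4 (load(p1,t1,hub)): drop {in(p1,t1)}, keep {pkg_at(p4,hub)}, require {pkg_at(p1,hub), truck_at(t1,hub)}
    → {pkg_at(p1,hub), pkg_at(p4,hub), truck_at(t1,hub)}
  through step 3 (unload(p4,t3,hub)): drop {pkg_at(p4,hub)}, keep {pkg_at(p1,hub), truck_at(t1,hub)}, require {in(p4,t3), truck_at(t3,hub)}
    → {in(p4,t3), pkg_at(p1,hub), truck_at(t1,hub), truck_at(t3,hub)}
  through step 2 (drive(t1,gate,hub)): drop {truck_at(t1,hub)}, keep {in(p4,t3), pkg_at(p1,hub), truck_at(t3,hub)}, require {truck_at(t1,gate)}
    → {in(p4,t3), pkg_at(p1,hub), truck_at(t1,gate), truck_at(t3,hub)}
  through step 1 (drive(t1,depot,gate)): drop {truck_at(t1,gate)}, keep {in(p4,t3), pkg_at(p1,hub), truck_at(t3,hub)}, require {truck_at(t1,depot)}
    → {in(p4,t3), pkg_at(p1,hub), truck_at(t1,depot), truck_at(t3,hub)}

== RESULT ==
["in(p4,t3)", "pkg_at(p1,hub)", "truck_at(t1,depot)", "truck_at(t3,hub)"]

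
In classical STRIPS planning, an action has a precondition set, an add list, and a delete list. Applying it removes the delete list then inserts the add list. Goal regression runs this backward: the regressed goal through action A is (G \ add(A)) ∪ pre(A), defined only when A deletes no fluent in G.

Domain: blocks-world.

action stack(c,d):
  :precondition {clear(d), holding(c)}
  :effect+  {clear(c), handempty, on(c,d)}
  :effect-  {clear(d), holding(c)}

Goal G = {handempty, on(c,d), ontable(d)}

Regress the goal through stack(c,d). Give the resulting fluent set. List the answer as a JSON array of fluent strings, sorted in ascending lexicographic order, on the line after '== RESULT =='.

Regress:
  G ∩ del = {}  (empty — regression defined)
  G \ add = {handempty, on(c,d), ontable(d)} \ {clear(c), handempty, on(c,d)} = {ontable(d)}
  ∪ pre   = {ontable(d)} ∪ {clear(d), holding(c)}
          = {clear(d), holding(c), ontable(d)}

== RESULT ==
["clear(d)", "holding(c)", "ontable(d)"]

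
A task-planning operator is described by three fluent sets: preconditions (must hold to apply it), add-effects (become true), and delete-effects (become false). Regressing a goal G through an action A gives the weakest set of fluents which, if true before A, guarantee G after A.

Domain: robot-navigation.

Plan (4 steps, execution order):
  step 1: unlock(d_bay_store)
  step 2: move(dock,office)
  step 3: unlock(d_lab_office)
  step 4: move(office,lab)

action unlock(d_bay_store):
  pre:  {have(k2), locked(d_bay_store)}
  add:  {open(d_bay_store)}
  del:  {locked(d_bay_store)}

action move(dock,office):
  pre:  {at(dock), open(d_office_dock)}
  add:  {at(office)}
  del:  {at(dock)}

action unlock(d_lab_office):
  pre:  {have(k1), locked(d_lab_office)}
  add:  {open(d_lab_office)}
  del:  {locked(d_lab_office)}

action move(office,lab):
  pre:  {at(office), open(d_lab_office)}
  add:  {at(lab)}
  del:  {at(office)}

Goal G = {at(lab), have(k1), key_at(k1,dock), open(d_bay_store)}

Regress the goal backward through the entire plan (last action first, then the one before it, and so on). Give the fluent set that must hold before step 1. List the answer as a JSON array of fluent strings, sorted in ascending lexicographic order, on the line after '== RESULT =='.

Regress step by step:
  through step 4 (move(office,lab)): drop {at(lab)}, keep {have(k1), key_at(k1,dock), open(d_bay_store)}, require {at(office), open(d_lab_office)}
    → {at(office), have(k1), key_at(k1,dock), open(d_bay_store), open(d_lab_office)}
  through step 3 (unlock(d_lab_office)): drop {open(d_lab_office)}, keep {at(office), have(k1), key_at(k1,dock), open(d_bay_store)}, require {have(k1), locked(d_lab_office)}
    → {at(office), have(k1), key_at(k1,dock), locked(d_lab_office), open(d_bay_store)}
  through step 2 (move(dock,office)): drop {at(office)}, keep {have(k1), key_at(k1,dock), locked(d_lab_office), open(d_bay_store)}, require {at(dock), open(d_office_dock)}
    → {at(dock), have(k1), key_at(k1,dock), locked(d_lab_office), open(d_bay_store), open(d_office_dock)}
  through step 1 (unlock(d_bay_store)): drop {open(d_bay_store)}, keep {at(dock), have(k1), key_at(k1,dock), locked(d_lab_office), open(d_office_dock)}, require {have(k2), locked(d_bay_store)}
    → {at(dock), have(k1), have(k2), key_at(k1,dock), locked(d_bay_store), locked(d_lab_office), open(d_office_dock)}

== RESULT ==
["at(dock)", "have(k1)", "have(k2)", "key_at(k1,dock)", "locked(d_bay_store)", "locked(d_lab_office)", "open(d_office_dock)"]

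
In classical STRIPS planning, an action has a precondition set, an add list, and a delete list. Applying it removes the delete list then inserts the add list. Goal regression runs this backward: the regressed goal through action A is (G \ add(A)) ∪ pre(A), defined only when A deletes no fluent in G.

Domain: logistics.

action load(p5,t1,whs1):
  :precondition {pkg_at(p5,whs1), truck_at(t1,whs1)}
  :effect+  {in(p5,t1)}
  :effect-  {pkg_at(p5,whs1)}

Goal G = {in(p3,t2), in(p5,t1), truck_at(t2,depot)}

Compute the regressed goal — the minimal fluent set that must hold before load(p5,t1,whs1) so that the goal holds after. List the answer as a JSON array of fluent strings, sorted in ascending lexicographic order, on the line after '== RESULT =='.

Regress:
  G ∩ del = {}  (empty — regression defined)
  G \ add = {in(p3,t2), in(p5,t1), truck_at(t2,depot)} \ {in(p5,t1)} = {in(p3,t2), truck_at(t2,depot)}
  ∪ pre   = {in(p3,t2), truck_at(t2,depot)} ∪ {pkg_at(p5,whs1), truck_at(t1,whs1)}
          = {in(p3,t2), pkg_at(p5,whs1), truck_at(t1,whs1), truck_at(t2,depot)}

== RESULT ==
["in(p3,t2)", "pkg_at(p5,whs1)", "truck_at(t1,whs1)", "truck_at(t2,depot)"]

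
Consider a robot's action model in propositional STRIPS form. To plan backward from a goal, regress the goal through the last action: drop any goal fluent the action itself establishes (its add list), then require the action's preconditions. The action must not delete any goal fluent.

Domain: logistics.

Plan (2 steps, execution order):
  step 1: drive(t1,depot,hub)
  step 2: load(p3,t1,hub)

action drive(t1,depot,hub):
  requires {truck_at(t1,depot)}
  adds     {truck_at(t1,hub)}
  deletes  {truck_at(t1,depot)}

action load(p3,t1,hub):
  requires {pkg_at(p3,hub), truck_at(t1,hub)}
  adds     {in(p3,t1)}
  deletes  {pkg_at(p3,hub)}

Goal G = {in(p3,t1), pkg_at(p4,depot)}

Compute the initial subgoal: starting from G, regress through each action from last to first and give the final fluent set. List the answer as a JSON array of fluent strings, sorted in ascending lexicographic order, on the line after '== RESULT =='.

Regress step by step:
  through step 2 (load(p3,t1,hub)): drop {in(p3,t1)}, keep {pkg_at(p4,depot)}, require {pkg_at(p3,hub), truck_at(t1,hub)}
    → {pkg_at(p3,hub), pkg_at(p4,depot), truck_at(t1,hub)}
  through step 1 (drive(t1,depot,hub)): drop {truck_at(t1,hub)}, keep {pkg_at(p3,hub), pkg_at(p4,depot)}, require {truck_at(t1,depot)}
    → {pkg_at(p3,hub), pkg_at(p4,depot), truck_at(t1,depot)}

== RESULT ==
["pkg_at(p3,hub)", "pkg_at(p4,depot)", "truck_at(t1,depot)"]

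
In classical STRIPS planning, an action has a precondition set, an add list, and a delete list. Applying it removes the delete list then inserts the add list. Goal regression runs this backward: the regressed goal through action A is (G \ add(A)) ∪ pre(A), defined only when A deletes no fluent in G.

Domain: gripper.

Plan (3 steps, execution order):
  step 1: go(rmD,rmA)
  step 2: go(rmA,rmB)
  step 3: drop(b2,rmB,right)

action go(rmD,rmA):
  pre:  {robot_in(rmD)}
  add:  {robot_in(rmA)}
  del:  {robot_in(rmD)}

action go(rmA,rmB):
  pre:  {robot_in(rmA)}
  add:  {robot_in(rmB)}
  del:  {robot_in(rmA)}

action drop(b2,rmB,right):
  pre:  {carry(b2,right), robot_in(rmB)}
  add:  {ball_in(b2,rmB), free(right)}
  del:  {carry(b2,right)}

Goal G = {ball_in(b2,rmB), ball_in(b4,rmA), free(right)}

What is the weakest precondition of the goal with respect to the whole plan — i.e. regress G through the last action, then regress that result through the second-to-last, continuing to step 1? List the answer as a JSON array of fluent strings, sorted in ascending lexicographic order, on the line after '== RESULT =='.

Regress step by step:
  through step 3 (drop(b2,rmB,right)): drop {ball_in(b2,rmB), free(right)}, keep {ball_in(b4,rmA)}, require {carry(b2,right), robot_in(rmB)}
    → {ball_in(b4,rmA), carry(b2,right), robot_in(rmB)}
  through step 2 (go(rmA,rmB)): drop {robot_in(rmB)}, keep {ball_in(b4,rmA), carry(b2,right)}, require {robot_in(rmA)}
    → {ball_in(b4,rmA), carry(b2,right), robot_in(rmA)}
  through step 1 (go(rmD,rmA)): drop {robot_in(rmA)}, keep {ball_in(b4,rmA), carry(b2,right)}, require {robot_in(rmD)}
    → {ball_in(b4,rmA), carry(b2,right), robot_in(rmD)}

== RESULT ==
["ball_in(b4,rmA)", "carry(b2,right)", "robot_in(rmD)"]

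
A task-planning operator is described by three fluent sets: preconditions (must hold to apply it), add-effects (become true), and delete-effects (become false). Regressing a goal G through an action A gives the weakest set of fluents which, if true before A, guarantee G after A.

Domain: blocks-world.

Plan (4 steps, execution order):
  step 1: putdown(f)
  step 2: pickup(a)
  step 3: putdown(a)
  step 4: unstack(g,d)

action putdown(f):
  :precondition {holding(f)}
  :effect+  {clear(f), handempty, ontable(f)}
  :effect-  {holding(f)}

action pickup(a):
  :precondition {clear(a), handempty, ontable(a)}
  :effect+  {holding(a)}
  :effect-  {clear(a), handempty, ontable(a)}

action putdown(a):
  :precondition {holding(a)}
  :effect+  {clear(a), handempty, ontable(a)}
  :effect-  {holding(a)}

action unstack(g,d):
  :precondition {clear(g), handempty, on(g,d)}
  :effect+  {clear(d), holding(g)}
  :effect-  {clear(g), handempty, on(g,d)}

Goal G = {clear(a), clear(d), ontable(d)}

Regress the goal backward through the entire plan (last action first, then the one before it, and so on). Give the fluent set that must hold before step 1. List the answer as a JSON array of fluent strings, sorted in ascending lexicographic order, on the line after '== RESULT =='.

Work backward from the goal:
  through step 4 (unstack(g,d)): drop {clear(d)}, keep {clear(a), ontable(d)}, require {clear(g), handempty, on(g,d)}
    → {clear(a), clear(g), handempty, on(g,d), ontable(d)}
  through step 3 (putdown(a)): drop {clear(a), handempty}, keep {clear(g), on(g,d), ontable(d)}, require {holding(a)}
    → {clear(g), holding(a), on(g,d), ontable(d)}
  through step 2 (pickup(a)): drop {holding(a)}, keep {clear(g), on(g,d), ontable(d)}, require {clear(a), handempty, ontable(a)}
    → {clear(a), clear(g), handempty, on(g,d), ontable(a), ontable(d)}
  through step 1 (putdown(f)): drop {handempty}, keep {clear(a), clear(g), on(g,d), ontable(a), ontable(d)}, require {holding(f)}
    → {clear(a), clear(g), holding(f), on(g,d), ontable(a), ontable(d)}

== RESULT ==
["clear(a)", "clear(g)", "holding(f)", "on(g,d)", "ontable(a)", "ontable(d)"]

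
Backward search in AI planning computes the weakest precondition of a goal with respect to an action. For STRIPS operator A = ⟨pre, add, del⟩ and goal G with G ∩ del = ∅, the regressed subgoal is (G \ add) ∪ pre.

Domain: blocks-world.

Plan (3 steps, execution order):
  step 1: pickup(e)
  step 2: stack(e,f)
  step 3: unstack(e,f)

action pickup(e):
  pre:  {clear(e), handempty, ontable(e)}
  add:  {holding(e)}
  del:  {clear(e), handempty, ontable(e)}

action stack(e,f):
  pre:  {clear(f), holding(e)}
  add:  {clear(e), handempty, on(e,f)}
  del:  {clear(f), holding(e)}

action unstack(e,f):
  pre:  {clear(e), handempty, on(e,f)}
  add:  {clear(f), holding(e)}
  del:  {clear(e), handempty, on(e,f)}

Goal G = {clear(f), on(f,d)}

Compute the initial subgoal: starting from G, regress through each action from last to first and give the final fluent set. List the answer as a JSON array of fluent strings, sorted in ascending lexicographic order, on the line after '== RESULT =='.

Regress step by step:
  through step 3 (unstack(e,f)): drop {clear(f)}, keep {on(f,d)}, require {clear(e), handempty, on(e,f)}
    → {clear(e), handempty, on(e,f), on(f,d)}
  through step 2 (stack(e,f)): drop {clear(e), handempty, on(e,f)}, keep {on(f,d)}, require {clear(f), holding(e)}
    → {clear(f), holding(e), on(f,d)}
  through step 1 (pickup(e)): drop {holding(e)}, keep {clear(f), on(f,d)}, require {clear(e), handempty, ontable(e)}
    → {clear(e), clear(f), handempty, on(f,d), ontable(e)}

== RESULT ==
["clear(e)", "clear(f)", "handempty", "on(f,d)", "ontable(e)"]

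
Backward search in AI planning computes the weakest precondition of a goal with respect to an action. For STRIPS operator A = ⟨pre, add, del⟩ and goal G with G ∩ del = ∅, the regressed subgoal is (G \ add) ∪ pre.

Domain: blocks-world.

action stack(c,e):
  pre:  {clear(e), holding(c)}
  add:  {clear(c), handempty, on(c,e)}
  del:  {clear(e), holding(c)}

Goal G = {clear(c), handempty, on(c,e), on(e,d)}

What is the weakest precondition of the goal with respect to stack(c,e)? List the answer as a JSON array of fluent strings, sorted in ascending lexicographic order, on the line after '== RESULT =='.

Regress:
  G ∩ del = {}  (empty — regression defined)
  G \ add = {clear(c), handempty, on(c,e), on(e,d)} \ {clear(c), handempty, on(c,e)} = {on(e,d)}
  ∪ pre   = {on(e,d)} ∪ {clear(e), holding(c)}
          = {clear(e), holding(c), on(e,d)}

== RESULT ==
["clear(e)", "holding(c)", "on(e,d)"]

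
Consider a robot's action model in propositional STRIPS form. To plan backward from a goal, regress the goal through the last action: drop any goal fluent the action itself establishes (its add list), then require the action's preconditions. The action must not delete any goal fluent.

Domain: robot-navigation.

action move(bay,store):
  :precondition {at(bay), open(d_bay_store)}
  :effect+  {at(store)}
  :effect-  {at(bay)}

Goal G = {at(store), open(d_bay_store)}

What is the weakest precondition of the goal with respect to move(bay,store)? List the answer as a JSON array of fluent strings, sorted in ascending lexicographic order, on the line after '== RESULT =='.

Compute (G \ add) ∪ pre:
  G ∩ del = {}  (empty — regression defined)
  G \ add = {at(store), open(d_bay_store)} \ {at(store)} = {open(d_bay_store)}
  ∪ pre   = {open(d_bay_store)} ∪ {at(bay), open(d_bay_store)}
          = {at(bay), open(d_bay_store)}

== RESULT ==
["at(bay)", "open(d_bay_store)"]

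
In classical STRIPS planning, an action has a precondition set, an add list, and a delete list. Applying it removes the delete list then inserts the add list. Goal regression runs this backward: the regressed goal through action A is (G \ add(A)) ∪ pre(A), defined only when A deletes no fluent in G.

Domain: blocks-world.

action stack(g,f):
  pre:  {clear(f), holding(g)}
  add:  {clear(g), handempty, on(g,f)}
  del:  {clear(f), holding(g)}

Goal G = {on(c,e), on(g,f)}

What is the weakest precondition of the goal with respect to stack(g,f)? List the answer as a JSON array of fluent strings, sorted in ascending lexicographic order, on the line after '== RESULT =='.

Regress:
  G ∩ del = {}  (empty — regression defined)
  G \ add = {on(c,e), on(g,f)} \ {clear(g), handempty, on(g,f)} = {on(c,e)}
  ∪ pre   = {on(c,e)} ∪ {clear(f), holding(g)}
          = {clear(f), holding(g), on(c,e)}

== RESULT ==
["clear(f)", "holding(g)", "on(c,e)"]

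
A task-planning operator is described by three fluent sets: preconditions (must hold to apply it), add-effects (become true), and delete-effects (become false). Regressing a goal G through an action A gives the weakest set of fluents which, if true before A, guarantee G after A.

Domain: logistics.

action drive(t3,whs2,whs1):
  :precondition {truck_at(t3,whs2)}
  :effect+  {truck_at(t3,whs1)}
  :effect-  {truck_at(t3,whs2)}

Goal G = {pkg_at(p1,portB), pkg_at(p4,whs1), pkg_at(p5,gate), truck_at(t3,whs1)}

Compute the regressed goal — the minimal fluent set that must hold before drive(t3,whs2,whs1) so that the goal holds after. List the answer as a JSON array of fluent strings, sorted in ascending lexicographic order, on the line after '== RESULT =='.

Compute (G \ add) ∪ pre:
  G ∩ del = {}  (empty — regression defined)
  G \ add = {pkg_at(p1,portB), pkg_at(p4,whs1), pkg_at(p5,gate), truck_at(t3,whs1)} \ {truck_at(t3,whs1)} = {pkg_at(p1,portB), pkg_at(p4,whs1), pkg_at(p5,gate)}
  ∪ pre   = {pkg_at(p1,portB), pkg_at(p4,whs1), pkg_at(p5,gate)} ∪ {truck_at(t3,whs2)}
          = {pkg_at(p1,portB), pkg_at(p4,whs1), pkg_at(p5,gate), truck_at(t3,whs2)}

== RESULT ==
["pkg_at(p1,portB)", "pkg_at(p4,whs1)", "pkg_at(p5,gate)", "truck_at(t3,whs2)"]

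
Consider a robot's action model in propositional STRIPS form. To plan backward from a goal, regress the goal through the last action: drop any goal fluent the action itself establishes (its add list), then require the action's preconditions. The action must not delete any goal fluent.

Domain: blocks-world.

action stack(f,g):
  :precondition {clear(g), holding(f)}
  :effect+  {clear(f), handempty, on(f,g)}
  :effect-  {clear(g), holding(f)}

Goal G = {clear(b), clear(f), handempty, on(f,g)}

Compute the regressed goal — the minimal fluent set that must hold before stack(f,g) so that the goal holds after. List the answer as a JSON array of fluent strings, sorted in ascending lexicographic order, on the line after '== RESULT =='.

Compute (G \ add) ∪ pre:
  G ∩ del = {}  (empty — regression defined)
  G \ add = {clear(b), clear(f), handempty, on(f,g)} \ {clear(f), handempty, on(f,g)} = {clear(b)}
  ∪ pre   = {clear(b)} ∪ {clear(g), holding(f)}
          = {clear(b), clear(g), holding(f)}

== RESULT ==
["clear(b)", "clear(g)", "holding(f)"]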